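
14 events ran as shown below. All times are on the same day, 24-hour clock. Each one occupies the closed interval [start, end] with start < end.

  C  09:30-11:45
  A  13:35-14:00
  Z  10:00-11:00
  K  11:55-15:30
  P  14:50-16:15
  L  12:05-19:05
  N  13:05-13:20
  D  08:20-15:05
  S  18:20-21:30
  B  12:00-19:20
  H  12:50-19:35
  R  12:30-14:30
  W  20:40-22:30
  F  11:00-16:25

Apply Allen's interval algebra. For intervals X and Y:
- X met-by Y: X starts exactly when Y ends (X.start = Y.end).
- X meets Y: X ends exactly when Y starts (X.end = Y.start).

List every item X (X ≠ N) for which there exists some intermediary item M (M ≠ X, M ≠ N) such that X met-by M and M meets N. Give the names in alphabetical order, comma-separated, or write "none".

none

Target N = [13:05, 13:20].
Intermediaries M with M meets N: none.
Union: none.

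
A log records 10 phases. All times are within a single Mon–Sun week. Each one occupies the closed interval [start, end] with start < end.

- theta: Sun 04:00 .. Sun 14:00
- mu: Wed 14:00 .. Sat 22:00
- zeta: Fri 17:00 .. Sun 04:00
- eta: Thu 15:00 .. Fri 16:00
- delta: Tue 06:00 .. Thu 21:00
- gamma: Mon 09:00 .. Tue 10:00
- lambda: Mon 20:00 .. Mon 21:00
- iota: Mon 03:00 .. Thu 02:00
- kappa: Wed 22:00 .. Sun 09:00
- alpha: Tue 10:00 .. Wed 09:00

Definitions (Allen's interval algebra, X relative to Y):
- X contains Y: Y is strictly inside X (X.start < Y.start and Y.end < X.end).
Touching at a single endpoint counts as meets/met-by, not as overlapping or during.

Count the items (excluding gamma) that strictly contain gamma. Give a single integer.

Target gamma = [Mon 09:00, Tue 10:00].
alpha [Tue 10:00, Wed 09:00] → met-by → no.
delta [Tue 06:00, Thu 21:00] → overlapped-by → no.
eta [Thu 15:00, Fri 16:00] → after → no.
iota [Mon 03:00, Thu 02:00] → contains → counts.
kappa [Wed 22:00, Sun 09:00] → after → no.
lambda [Mon 20:00, Mon 21:00] → during → no.
mu [Wed 14:00, Sat 22:00] → after → no.
theta [Sun 04:00, Sun 14:00] → after → no.
zeta [Fri 17:00, Sun 04:00] → after → no.
Total: 1.

1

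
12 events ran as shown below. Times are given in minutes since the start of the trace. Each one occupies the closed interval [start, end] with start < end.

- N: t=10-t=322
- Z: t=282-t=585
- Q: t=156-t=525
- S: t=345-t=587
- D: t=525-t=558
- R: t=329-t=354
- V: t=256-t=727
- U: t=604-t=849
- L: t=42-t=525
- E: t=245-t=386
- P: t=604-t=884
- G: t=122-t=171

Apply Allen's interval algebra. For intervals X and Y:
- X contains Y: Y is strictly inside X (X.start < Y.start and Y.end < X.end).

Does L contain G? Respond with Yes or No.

L = [t=42, t=525], G = [t=122, t=171].
Actual relation of L to G: contains.
Asked whether 'contains' holds → Yes.

Yes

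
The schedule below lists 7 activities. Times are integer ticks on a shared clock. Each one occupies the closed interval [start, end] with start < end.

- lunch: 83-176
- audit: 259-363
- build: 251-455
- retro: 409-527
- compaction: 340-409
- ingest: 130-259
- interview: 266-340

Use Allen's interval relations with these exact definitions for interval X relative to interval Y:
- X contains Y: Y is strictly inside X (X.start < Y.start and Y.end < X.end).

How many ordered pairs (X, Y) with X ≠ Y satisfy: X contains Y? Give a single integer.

4

Checking all 42 ordered pairs for relation 'contains'; matching pairs in alphabetical order:
(audit, interview): audit contains interview ✓
(build, audit): build contains audit ✓
(build, compaction): build contains compaction ✓
(build, interview): build contains interview ✓
Count: 4.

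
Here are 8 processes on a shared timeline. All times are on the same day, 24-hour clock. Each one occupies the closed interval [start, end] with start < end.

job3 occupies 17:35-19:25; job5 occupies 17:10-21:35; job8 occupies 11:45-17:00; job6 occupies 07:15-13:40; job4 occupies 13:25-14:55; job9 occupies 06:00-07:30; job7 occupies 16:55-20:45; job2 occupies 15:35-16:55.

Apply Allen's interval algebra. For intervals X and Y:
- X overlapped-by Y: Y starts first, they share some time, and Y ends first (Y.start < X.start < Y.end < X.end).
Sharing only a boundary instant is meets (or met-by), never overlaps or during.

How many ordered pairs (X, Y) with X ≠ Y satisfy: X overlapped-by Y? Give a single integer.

Checking all 56 ordered pairs for relation 'overlapped-by'; matching pairs in alphabetical order:
(job4, job6): job4 overlapped-by job6 ✓
(job5, job7): job5 overlapped-by job7 ✓
(job6, job9): job6 overlapped-by job9 ✓
(job7, job8): job7 overlapped-by job8 ✓
(job8, job6): job8 overlapped-by job6 ✓
Count: 5.

5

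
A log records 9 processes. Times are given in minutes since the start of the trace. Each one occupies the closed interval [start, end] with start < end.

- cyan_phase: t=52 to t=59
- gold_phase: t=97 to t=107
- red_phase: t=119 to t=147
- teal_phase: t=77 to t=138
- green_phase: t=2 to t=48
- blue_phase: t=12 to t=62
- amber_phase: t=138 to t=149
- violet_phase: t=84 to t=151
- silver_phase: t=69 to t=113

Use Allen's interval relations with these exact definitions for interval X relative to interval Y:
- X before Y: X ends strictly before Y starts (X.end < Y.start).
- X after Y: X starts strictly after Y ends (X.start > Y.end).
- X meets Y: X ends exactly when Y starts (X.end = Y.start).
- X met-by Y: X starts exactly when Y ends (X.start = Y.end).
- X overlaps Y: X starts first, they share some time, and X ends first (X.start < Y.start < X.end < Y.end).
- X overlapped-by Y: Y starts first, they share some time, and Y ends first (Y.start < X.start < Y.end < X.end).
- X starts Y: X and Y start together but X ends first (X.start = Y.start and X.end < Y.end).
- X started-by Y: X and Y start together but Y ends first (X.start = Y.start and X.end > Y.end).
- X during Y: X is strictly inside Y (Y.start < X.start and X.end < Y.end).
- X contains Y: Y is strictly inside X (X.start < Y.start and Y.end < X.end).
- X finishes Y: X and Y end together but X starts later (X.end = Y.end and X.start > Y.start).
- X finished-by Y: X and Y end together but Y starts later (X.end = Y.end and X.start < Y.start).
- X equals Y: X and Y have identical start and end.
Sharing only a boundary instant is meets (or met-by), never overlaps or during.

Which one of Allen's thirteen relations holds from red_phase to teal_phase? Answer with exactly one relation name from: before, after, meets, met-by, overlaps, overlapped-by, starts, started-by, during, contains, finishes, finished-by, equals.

overlapped-by

red_phase = [t=119, t=147]; teal_phase = [t=77, t=138].
Compare endpoints: red_phase.start > teal_phase.start, red_phase.start < teal_phase.end, red_phase.end > teal_phase.start, red_phase.end > teal_phase.end.
That pattern is 'overlapped-by'.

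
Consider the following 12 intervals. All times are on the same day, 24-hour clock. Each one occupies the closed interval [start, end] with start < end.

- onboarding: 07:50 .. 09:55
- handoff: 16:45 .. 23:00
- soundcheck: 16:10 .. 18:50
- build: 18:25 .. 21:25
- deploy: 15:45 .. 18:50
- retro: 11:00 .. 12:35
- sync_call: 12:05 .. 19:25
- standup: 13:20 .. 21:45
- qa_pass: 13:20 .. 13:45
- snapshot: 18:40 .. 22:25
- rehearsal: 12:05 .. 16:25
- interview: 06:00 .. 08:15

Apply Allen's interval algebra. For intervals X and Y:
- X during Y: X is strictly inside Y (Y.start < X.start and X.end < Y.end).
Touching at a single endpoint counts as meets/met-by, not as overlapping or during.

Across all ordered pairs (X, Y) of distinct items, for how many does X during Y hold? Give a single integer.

Checking all 132 ordered pairs for relation 'during'; matching pairs in alphabetical order:
(build, handoff): build during handoff ✓
(build, standup): build during standup ✓
(deploy, standup): deploy during standup ✓
(deploy, sync_call): deploy during sync_call ✓
(qa_pass, rehearsal): qa_pass during rehearsal ✓
(qa_pass, sync_call): qa_pass during sync_call ✓
(snapshot, handoff): snapshot during handoff ✓
(soundcheck, standup): soundcheck during standup ✓
(soundcheck, sync_call): soundcheck during sync_call ✓
Count: 9.

9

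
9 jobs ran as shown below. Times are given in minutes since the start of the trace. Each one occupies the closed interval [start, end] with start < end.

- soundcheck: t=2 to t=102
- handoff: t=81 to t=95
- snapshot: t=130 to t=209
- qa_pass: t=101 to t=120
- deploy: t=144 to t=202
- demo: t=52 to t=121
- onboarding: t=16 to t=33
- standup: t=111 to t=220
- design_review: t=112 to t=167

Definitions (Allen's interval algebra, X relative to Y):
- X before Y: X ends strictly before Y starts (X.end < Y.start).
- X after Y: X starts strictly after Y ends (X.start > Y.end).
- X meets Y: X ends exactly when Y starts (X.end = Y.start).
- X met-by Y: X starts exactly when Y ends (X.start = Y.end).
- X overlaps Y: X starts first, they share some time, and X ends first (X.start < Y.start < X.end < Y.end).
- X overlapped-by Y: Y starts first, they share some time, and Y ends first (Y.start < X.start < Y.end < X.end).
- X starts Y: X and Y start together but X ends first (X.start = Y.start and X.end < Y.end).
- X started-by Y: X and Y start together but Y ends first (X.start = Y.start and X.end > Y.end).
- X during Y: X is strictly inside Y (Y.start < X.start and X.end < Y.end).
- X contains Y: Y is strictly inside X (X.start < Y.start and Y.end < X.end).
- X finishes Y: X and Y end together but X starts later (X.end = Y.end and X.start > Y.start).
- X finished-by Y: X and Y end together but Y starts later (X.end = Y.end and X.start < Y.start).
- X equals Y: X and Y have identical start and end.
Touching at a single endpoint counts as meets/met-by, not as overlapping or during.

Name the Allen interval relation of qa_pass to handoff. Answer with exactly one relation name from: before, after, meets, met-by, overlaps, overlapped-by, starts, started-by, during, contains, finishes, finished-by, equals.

after

qa_pass = [t=101, t=120]; handoff = [t=81, t=95].
Compare endpoints: qa_pass.start > handoff.start, qa_pass.start > handoff.end, qa_pass.end > handoff.start, qa_pass.end > handoff.end.
That pattern is 'after'.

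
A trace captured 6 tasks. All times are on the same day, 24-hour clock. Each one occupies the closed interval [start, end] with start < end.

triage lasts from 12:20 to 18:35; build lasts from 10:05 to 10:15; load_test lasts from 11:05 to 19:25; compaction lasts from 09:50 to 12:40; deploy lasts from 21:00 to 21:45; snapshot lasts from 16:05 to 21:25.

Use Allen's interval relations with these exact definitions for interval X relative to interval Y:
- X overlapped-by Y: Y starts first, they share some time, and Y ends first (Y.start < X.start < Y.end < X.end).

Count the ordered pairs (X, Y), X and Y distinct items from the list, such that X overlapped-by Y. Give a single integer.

5

Checking all 30 ordered pairs for relation 'overlapped-by'; matching pairs in alphabetical order:
(deploy, snapshot): deploy overlapped-by snapshot ✓
(load_test, compaction): load_test overlapped-by compaction ✓
(snapshot, load_test): snapshot overlapped-by load_test ✓
(snapshot, triage): snapshot overlapped-by triage ✓
(triage, compaction): triage overlapped-by compaction ✓
Count: 5.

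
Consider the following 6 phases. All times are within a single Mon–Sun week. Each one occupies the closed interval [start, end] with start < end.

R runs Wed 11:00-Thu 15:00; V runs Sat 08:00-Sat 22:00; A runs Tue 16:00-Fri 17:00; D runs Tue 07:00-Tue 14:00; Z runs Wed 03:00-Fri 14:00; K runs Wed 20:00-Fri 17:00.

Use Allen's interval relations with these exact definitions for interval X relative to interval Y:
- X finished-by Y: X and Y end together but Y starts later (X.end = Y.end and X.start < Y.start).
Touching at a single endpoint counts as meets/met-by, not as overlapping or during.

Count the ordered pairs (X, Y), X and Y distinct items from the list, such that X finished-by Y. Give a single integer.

1

Checking all 30 ordered pairs for relation 'finished-by'; matching pairs in alphabetical order:
(A, K): A finished-by K ✓
Count: 1.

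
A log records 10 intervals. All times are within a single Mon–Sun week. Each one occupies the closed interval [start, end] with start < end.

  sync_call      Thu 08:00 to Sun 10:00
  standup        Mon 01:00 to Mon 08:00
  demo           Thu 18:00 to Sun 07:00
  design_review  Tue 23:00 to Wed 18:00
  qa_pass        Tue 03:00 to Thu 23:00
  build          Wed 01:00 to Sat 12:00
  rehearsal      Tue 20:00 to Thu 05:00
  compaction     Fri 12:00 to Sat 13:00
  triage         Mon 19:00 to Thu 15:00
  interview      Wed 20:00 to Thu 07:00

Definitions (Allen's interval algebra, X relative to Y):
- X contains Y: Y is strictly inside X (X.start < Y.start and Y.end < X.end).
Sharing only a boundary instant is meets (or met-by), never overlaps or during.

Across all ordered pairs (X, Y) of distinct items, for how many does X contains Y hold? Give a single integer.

11

Checking all 90 ordered pairs for relation 'contains'; matching pairs in alphabetical order:
(build, interview): build contains interview ✓
(demo, compaction): demo contains compaction ✓
(qa_pass, design_review): qa_pass contains design_review ✓
(qa_pass, interview): qa_pass contains interview ✓
(qa_pass, rehearsal): qa_pass contains rehearsal ✓
(rehearsal, design_review): rehearsal contains design_review ✓
(sync_call, compaction): sync_call contains compaction ✓
(sync_call, demo): sync_call contains demo ✓
(triage, design_review): triage contains design_review ✓
(triage, interview): triage contains interview ✓
(triage, rehearsal): triage contains rehearsal ✓
Count: 11.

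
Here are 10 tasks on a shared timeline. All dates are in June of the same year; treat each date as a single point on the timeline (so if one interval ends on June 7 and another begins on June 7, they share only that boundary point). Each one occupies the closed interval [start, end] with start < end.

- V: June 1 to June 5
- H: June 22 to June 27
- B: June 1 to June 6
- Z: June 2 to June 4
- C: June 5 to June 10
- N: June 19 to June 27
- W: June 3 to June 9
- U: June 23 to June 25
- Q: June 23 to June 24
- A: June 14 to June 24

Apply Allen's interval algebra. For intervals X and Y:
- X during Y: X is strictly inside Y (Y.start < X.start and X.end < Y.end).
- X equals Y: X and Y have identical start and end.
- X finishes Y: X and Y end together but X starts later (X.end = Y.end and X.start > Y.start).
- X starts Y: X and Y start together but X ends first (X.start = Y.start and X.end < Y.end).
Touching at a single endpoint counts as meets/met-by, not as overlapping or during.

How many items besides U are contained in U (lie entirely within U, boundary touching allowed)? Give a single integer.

1

Target U = [June 23, June 25].
A [June 14, June 24] → overlaps → no.
B [June 1, June 6] → before → no.
C [June 5, June 10] → before → no.
H [June 22, June 27] → contains → no.
N [June 19, June 27] → contains → no.
Q [June 23, June 24] → starts → counts.
V [June 1, June 5] → before → no.
W [June 3, June 9] → before → no.
Z [June 2, June 4] → before → no.
Total: 1.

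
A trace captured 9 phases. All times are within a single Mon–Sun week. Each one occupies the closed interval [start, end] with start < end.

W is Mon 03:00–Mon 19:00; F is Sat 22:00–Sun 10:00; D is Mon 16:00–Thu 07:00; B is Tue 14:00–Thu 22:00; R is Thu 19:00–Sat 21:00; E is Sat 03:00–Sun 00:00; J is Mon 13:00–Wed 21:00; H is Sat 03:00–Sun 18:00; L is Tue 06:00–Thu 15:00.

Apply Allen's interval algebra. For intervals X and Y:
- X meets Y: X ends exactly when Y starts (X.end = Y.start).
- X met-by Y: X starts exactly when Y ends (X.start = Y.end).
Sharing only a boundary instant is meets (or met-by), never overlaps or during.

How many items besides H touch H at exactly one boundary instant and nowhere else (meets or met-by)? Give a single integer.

0

Target H = [Sat 03:00, Sun 18:00].
B [Tue 14:00, Thu 22:00] → before → no.
D [Mon 16:00, Thu 07:00] → before → no.
E [Sat 03:00, Sun 00:00] → starts → no.
F [Sat 22:00, Sun 10:00] → during → no.
J [Mon 13:00, Wed 21:00] → before → no.
L [Tue 06:00, Thu 15:00] → before → no.
R [Thu 19:00, Sat 21:00] → overlaps → no.
W [Mon 03:00, Mon 19:00] → before → no.
Total: 0.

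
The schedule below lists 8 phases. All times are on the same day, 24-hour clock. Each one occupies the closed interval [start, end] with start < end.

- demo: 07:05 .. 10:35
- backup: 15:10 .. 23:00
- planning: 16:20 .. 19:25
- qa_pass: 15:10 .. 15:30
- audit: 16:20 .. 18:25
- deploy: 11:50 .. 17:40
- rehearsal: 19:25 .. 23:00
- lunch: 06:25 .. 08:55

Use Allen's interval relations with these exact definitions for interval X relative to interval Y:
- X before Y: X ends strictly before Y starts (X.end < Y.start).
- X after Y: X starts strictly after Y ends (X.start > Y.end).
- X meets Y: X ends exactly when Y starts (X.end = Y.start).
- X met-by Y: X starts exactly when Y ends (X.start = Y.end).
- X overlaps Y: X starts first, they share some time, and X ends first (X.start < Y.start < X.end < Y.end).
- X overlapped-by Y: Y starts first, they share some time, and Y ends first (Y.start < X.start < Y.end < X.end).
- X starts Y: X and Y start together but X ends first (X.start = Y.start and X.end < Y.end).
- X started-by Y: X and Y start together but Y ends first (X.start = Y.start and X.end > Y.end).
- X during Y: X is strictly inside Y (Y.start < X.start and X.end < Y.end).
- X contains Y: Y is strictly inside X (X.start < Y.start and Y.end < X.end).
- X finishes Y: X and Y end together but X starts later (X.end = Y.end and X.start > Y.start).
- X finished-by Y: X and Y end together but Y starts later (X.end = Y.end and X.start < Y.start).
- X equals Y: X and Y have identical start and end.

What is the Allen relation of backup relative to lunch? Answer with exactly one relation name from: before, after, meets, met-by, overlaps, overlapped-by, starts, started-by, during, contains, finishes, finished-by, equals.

backup = [15:10, 23:00]; lunch = [06:25, 08:55].
Compare endpoints: backup.start > lunch.start, backup.start > lunch.end, backup.end > lunch.start, backup.end > lunch.end.
That pattern is 'after'.

after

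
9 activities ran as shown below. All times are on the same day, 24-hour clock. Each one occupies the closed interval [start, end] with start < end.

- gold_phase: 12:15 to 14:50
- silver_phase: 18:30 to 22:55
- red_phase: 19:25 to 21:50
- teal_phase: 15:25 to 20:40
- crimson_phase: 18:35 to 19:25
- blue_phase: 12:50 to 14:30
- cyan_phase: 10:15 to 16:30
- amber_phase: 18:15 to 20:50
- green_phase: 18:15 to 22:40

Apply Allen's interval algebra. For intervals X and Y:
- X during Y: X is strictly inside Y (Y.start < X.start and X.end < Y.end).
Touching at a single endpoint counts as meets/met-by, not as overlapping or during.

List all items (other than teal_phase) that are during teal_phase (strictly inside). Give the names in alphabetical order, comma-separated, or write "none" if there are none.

crimson_phase

Target teal_phase = [15:25, 20:40].
amber_phase [18:15, 20:50] → overlapped-by → no.
blue_phase [12:50, 14:30] → before → no.
crimson_phase [18:35, 19:25] → during → yes.
cyan_phase [10:15, 16:30] → overlaps → no.
gold_phase [12:15, 14:50] → before → no.
green_phase [18:15, 22:40] → overlapped-by → no.
red_phase [19:25, 21:50] → overlapped-by → no.
silver_phase [18:30, 22:55] → overlapped-by → no.
Result: crimson_phase.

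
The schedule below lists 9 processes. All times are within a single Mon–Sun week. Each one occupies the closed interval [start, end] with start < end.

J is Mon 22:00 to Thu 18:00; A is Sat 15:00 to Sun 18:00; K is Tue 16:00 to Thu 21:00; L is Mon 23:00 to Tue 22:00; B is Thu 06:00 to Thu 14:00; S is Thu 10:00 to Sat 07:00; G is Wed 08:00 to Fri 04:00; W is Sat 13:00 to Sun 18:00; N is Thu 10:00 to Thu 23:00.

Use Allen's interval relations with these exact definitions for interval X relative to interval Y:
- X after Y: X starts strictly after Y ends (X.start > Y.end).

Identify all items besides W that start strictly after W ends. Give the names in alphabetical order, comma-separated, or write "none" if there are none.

none

Target W = [Sat 13:00, Sun 18:00].
A [Sat 15:00, Sun 18:00] → finishes → no.
B [Thu 06:00, Thu 14:00] → before → no.
G [Wed 08:00, Fri 04:00] → before → no.
J [Mon 22:00, Thu 18:00] → before → no.
K [Tue 16:00, Thu 21:00] → before → no.
L [Mon 23:00, Tue 22:00] → before → no.
N [Thu 10:00, Thu 23:00] → before → no.
S [Thu 10:00, Sat 07:00] → before → no.
Result: none.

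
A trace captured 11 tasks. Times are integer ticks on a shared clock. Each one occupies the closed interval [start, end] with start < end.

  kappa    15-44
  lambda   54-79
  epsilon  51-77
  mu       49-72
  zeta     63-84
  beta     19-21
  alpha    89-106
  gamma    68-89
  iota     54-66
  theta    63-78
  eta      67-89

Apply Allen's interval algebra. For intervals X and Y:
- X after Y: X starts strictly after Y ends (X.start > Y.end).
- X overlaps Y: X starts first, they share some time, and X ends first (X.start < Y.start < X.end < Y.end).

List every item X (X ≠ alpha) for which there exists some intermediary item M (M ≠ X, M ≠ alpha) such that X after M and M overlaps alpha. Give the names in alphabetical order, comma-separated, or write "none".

Target alpha = [89, 106].
Intermediaries M with M overlaps alpha: none.
Union: none.

none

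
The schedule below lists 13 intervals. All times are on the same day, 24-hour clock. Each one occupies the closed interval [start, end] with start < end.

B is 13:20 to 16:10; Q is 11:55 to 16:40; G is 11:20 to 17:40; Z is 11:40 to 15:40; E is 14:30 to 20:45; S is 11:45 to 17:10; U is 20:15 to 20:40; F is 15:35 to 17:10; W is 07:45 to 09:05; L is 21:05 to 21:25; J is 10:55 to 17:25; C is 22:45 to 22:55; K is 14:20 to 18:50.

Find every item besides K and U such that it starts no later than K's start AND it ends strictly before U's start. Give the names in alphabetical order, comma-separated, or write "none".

B, G, J, Q, S, W, Z

Conditions: its start is no later than K's start (X.start <= 14:20) AND its end is strictly before U's start (X.end < 20:15).
B: start 13:20 <= 14:20? ✓; end 16:10 < 20:15? ✓ → yes.
C: start 22:45 <= 14:20? ✗; end 22:55 < 20:15? ✗ → no.
E: start 14:30 <= 14:20? ✗; end 20:45 < 20:15? ✗ → no.
F: start 15:35 <= 14:20? ✗; end 17:10 < 20:15? ✓ → no.
G: start 11:20 <= 14:20? ✓; end 17:40 < 20:15? ✓ → yes.
J: start 10:55 <= 14:20? ✓; end 17:25 < 20:15? ✓ → yes.
L: start 21:05 <= 14:20? ✗; end 21:25 < 20:15? ✗ → no.
Q: start 11:55 <= 14:20? ✓; end 16:40 < 20:15? ✓ → yes.
S: start 11:45 <= 14:20? ✓; end 17:10 < 20:15? ✓ → yes.
W: start 07:45 <= 14:20? ✓; end 09:05 < 20:15? ✓ → yes.
Z: start 11:40 <= 14:20? ✓; end 15:40 < 20:15? ✓ → yes.
Result: B, G, J, Q, S, W, Z.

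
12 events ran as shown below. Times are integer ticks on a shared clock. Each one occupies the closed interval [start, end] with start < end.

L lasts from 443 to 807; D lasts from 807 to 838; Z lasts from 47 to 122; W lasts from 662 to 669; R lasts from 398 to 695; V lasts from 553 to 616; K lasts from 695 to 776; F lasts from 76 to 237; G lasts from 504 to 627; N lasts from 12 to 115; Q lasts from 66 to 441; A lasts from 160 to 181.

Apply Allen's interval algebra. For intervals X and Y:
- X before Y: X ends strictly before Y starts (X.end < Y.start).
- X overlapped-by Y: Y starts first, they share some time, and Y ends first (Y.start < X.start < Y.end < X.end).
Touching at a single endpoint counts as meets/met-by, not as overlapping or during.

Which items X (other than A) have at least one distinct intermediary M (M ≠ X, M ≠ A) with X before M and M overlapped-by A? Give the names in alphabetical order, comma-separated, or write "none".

Target A = [160, 181].
Intermediaries M with M overlapped-by A: none.
Union: none.

none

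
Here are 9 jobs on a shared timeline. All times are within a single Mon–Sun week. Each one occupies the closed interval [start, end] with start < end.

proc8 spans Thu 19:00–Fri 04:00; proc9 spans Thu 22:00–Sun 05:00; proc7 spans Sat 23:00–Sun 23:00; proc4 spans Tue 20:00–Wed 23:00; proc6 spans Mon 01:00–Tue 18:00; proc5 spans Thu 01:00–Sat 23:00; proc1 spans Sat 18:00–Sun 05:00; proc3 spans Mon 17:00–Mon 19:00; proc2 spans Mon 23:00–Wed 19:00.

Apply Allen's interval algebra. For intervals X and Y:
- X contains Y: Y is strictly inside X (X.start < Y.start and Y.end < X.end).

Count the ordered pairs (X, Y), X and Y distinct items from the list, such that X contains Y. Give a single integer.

Checking all 72 ordered pairs for relation 'contains'; matching pairs in alphabetical order:
(proc5, proc8): proc5 contains proc8 ✓
(proc6, proc3): proc6 contains proc3 ✓
Count: 2.

2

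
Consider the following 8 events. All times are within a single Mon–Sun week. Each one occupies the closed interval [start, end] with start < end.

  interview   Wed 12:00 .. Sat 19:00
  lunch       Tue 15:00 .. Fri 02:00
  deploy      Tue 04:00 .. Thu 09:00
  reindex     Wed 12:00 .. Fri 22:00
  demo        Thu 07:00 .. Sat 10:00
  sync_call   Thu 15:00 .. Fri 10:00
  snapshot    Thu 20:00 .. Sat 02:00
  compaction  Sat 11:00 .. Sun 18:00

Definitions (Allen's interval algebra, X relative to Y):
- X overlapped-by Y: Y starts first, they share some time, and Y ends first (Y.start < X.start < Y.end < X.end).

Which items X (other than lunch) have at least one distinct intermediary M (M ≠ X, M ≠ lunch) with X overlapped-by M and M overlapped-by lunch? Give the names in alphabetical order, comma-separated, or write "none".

compaction, demo, snapshot

Target lunch = [Tue 15:00, Fri 02:00].
Intermediaries M with M overlapped-by lunch: demo, interview, reindex, snapshot, sync_call.
Via demo — items with X overlapped-by demo: none.
Via interview — items with X overlapped-by interview: compaction.
Via reindex — items with X overlapped-by reindex: demo, snapshot.
Via snapshot — items with X overlapped-by snapshot: none.
Via sync_call — items with X overlapped-by sync_call: snapshot.
Union: compaction, demo, snapshot.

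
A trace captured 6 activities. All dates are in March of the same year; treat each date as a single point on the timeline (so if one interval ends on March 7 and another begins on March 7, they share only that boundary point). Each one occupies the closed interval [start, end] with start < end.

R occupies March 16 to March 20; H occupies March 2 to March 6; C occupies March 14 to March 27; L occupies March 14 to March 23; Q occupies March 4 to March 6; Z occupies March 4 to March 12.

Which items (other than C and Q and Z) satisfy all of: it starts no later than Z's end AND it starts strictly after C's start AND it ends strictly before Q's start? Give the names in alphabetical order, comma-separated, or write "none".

Conditions: its start is no later than Z's end (X.start <= March 12) AND its start is strictly after C's start (X.start > March 14) AND its end is strictly before Q's start (X.end < March 4).
H: start March 2 <= March 12? ✓; start March 2 > March 14? ✗; end March 6 < March 4? ✗ → no.
L: start March 14 <= March 12? ✗; start March 14 > March 14? ✗; end March 23 < March 4? ✗ → no.
R: start March 16 <= March 12? ✗; start March 16 > March 14? ✓; end March 20 < March 4? ✗ → no.
Result: none.

none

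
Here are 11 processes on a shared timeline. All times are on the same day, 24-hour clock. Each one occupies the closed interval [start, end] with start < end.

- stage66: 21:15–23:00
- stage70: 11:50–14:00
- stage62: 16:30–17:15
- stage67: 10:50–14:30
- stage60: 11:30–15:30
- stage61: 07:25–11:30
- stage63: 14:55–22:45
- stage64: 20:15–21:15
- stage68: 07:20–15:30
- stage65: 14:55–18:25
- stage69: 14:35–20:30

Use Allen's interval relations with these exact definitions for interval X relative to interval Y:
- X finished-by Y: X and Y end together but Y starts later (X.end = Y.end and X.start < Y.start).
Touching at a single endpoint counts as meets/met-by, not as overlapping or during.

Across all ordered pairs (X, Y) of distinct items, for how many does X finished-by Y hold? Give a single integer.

Checking all 110 ordered pairs for relation 'finished-by'; matching pairs in alphabetical order:
(stage68, stage60): stage68 finished-by stage60 ✓
Count: 1.

1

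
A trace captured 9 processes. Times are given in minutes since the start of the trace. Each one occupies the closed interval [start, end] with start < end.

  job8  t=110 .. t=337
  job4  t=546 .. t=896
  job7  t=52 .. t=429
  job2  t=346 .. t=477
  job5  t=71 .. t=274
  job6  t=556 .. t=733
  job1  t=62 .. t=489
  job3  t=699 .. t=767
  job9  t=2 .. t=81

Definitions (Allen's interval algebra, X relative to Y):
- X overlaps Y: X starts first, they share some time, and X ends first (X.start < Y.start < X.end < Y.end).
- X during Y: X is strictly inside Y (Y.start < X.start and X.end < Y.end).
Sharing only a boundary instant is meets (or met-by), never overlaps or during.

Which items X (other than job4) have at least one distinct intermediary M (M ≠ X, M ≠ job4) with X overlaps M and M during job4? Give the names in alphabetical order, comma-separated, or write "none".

Target job4 = [t=546, t=896].
Intermediaries M with M during job4: job3, job6.
Via job3 — items with X overlaps job3: job6.
Via job6 — items with X overlaps job6: none.
Union: job6.

job6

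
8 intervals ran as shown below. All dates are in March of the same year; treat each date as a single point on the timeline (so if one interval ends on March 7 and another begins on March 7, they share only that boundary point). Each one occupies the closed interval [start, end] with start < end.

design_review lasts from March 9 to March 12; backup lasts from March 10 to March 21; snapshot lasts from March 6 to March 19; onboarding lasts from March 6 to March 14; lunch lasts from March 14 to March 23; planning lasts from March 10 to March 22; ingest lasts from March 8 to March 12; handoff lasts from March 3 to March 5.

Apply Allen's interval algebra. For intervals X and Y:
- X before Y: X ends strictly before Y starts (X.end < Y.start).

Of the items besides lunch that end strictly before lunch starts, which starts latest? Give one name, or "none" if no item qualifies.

Target lunch = [March 14, March 23].
backup [March 10, March 21] → overlaps → excluded.
design_review [March 9, March 12] → before → candidate.
handoff [March 3, March 5] → before → candidate.
ingest [March 8, March 12] → before → candidate.
onboarding [March 6, March 14] → meets → excluded.
planning [March 10, March 22] → overlaps → excluded.
snapshot [March 6, March 19] → overlaps → excluded.
Among candidates, latest start is March 9 → design_review.

design_review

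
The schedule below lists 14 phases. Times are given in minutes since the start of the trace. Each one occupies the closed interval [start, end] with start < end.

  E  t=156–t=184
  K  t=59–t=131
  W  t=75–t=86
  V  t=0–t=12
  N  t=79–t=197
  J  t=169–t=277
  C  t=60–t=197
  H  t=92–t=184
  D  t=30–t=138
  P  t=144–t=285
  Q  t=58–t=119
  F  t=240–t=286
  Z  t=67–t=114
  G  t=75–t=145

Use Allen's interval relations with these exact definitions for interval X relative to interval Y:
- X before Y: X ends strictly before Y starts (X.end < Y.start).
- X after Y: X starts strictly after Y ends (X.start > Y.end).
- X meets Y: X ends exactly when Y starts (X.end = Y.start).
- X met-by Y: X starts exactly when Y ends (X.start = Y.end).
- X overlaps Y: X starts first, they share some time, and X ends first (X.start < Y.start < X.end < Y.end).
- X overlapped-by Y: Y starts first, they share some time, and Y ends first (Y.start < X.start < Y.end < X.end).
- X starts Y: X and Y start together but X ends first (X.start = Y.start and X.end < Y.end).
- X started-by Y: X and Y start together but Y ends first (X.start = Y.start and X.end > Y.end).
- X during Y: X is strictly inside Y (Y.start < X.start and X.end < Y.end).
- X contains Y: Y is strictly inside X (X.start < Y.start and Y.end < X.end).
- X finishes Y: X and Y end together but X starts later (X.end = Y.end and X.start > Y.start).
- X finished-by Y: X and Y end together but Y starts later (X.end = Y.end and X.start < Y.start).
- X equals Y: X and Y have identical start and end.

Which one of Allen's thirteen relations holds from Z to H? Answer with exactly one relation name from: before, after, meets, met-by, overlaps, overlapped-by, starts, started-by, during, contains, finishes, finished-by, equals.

overlaps

Z = [t=67, t=114]; H = [t=92, t=184].
Compare endpoints: Z.start < H.start, Z.start < H.end, Z.end > H.start, Z.end < H.end.
That pattern is 'overlaps'.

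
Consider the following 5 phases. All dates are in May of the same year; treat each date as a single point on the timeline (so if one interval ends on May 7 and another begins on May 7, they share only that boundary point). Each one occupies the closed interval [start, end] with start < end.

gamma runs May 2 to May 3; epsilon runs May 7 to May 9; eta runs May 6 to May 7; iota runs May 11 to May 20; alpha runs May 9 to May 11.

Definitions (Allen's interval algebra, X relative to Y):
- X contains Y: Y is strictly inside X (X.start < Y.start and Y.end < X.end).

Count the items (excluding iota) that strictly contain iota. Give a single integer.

Target iota = [May 11, May 20].
alpha [May 9, May 11] → meets → no.
epsilon [May 7, May 9] → before → no.
eta [May 6, May 7] → before → no.
gamma [May 2, May 3] → before → no.
Total: 0.

0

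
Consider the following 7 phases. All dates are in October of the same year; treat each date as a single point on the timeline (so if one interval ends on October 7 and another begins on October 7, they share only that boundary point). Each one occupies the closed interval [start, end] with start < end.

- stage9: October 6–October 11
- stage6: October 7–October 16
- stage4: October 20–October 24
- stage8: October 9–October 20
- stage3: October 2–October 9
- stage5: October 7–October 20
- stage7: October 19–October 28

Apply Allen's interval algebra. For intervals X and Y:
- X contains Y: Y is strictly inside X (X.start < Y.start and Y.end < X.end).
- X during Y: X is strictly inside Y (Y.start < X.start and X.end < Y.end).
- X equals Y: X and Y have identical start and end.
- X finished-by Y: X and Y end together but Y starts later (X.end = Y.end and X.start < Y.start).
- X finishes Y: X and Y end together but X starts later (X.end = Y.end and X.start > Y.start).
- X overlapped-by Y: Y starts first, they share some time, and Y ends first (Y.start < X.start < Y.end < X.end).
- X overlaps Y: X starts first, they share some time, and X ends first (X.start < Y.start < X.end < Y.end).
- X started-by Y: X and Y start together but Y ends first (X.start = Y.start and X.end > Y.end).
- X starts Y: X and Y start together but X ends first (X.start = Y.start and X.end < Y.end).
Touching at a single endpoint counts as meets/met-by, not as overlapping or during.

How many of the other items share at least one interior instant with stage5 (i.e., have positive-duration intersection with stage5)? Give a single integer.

Target stage5 = [October 7, October 20].
stage3 [October 2, October 9] → overlaps → counts.
stage4 [October 20, October 24] → met-by → no.
stage6 [October 7, October 16] → starts → counts.
stage7 [October 19, October 28] → overlapped-by → counts.
stage8 [October 9, October 20] → finishes → counts.
stage9 [October 6, October 11] → overlaps → counts.
Total: 5.

5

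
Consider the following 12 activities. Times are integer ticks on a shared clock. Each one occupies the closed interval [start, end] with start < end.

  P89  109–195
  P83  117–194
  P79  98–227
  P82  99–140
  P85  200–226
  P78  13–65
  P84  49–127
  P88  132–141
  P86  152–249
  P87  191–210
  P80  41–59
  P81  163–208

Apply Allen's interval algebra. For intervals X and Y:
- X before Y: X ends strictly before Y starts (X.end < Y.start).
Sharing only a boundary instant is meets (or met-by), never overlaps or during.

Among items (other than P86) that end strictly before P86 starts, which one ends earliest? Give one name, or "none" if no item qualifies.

Target P86 = [152, 249].
P78 [13, 65] → before → candidate.
P79 [98, 227] → overlaps → excluded.
P80 [41, 59] → before → candidate.
P81 [163, 208] → during → excluded.
P82 [99, 140] → before → candidate.
P83 [117, 194] → overlaps → excluded.
P84 [49, 127] → before → candidate.
P85 [200, 226] → during → excluded.
P87 [191, 210] → during → excluded.
P88 [132, 141] → before → candidate.
P89 [109, 195] → overlaps → excluded.
Among candidates, earliest end is 59 → P80.

P80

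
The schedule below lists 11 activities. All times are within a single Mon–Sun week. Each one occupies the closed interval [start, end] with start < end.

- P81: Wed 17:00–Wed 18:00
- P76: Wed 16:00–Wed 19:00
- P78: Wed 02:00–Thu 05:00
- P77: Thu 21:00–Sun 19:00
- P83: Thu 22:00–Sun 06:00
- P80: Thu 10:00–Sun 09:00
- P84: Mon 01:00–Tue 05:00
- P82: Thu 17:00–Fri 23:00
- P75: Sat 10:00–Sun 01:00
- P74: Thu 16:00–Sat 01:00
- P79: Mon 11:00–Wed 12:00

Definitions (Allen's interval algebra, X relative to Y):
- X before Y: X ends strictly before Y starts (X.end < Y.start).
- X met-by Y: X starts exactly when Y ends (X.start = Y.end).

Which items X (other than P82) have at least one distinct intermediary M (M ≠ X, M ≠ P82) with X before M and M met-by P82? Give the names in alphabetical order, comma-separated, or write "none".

none

Target P82 = [Thu 17:00, Fri 23:00].
Intermediaries M with M met-by P82: none.
Union: none.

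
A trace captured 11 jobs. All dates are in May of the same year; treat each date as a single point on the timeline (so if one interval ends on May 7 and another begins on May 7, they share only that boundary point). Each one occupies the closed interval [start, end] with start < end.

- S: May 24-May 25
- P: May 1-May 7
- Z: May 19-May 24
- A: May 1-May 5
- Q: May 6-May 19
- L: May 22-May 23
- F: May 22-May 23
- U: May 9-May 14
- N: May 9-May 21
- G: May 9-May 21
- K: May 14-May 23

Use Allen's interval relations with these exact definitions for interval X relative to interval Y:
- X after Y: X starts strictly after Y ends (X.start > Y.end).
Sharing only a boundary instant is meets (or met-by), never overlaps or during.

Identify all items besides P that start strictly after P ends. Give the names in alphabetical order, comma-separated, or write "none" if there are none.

F, G, K, L, N, S, U, Z

Target P = [May 1, May 7].
A [May 1, May 5] → starts → no.
F [May 22, May 23] → after → yes.
G [May 9, May 21] → after → yes.
K [May 14, May 23] → after → yes.
L [May 22, May 23] → after → yes.
N [May 9, May 21] → after → yes.
Q [May 6, May 19] → overlapped-by → no.
S [May 24, May 25] → after → yes.
U [May 9, May 14] → after → yes.
Z [May 19, May 24] → after → yes.
Result: F, G, K, L, N, S, U, Z.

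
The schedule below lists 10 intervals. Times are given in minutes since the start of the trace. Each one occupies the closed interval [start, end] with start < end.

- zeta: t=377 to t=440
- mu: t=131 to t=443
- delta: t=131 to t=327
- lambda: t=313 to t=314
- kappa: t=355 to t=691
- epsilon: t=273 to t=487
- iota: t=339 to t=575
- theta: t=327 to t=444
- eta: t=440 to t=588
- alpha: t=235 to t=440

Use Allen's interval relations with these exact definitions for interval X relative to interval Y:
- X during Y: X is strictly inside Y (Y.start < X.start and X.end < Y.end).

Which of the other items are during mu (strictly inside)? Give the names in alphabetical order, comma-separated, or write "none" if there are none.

alpha, lambda, zeta

Target mu = [t=131, t=443].
alpha [t=235, t=440] → during → yes.
delta [t=131, t=327] → starts → no.
epsilon [t=273, t=487] → overlapped-by → no.
eta [t=440, t=588] → overlapped-by → no.
iota [t=339, t=575] → overlapped-by → no.
kappa [t=355, t=691] → overlapped-by → no.
lambda [t=313, t=314] → during → yes.
theta [t=327, t=444] → overlapped-by → no.
zeta [t=377, t=440] → during → yes.
Result: alpha, lambda, zeta.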